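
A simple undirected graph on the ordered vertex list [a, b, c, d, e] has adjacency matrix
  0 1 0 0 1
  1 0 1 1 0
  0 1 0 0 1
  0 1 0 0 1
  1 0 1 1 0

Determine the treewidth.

2

A width-2 tree decomposition is:
Bags: B1 = {a, b, e}  B2 = {b, d, e}  B3 = {b, c, e}
Tree: B1–B2, B2–B3
Every bag has size at most 3, so the width is 3 − 1 = 2 and tw(G) ≤ 2. Since e–a–b–d–e is a cycle in G, G is not acyclic. Forests are exactly the graphs of treewidth ≤ 1, so tw(G) ≥ 2. Therefore the treewidth is 2.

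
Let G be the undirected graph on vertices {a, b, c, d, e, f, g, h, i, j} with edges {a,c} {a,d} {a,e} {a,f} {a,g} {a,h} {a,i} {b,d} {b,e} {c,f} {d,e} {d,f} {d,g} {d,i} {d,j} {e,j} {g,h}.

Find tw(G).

2

A width-2 tree decomposition is:
Bags: B1 = {a, d, i}  B2 = {a, d, e}  B3 = {a, d, g}  B4 = {a, g, h}  B5 = {b, d, e}  B6 = {a, d, f}  B7 = {a, c, f}  B8 = {d, e, j}
Tree: B1–B2, B2–B3, B3–B4, B2–B5, B3–B6, B6–B7, B5–B8
Each bag holds 3 vertices, so the decomposition has width 2, which upper-bounds the treewidth. On the other hand G contains the 3-clique {d, e, j}. A clique must lie in a single bag of any decomposition, so no decomposition can have width below 2. Combining the bounds, tw(G) = 2.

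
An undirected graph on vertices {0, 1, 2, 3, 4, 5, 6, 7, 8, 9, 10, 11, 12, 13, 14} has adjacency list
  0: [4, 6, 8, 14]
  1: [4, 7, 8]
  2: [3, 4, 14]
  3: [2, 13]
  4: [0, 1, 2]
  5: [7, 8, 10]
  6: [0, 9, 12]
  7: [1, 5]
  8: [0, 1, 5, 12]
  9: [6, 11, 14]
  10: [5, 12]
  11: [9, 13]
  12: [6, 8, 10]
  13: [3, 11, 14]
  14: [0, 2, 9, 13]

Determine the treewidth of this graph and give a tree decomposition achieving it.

The largest bag has 4 vertices, giving width 3; this decomposition certifies tw(G) ≤ 3. For the lower bound: the 4 vertex sets {3,11,13}, {2}, {14}, {0,4,6,9} are disjoint, each induces a connected subgraph, and every pair is joined by at least one edge of G. Contracting each set to a single vertex therefore yields K_{4} as a minor, and since treewidth is minor-monotone, tw(G) ≥ tw(K_{4}) = 3. The upper and lower bounds meet at 3, so that is the treewidth.

Treewidth 3.
One optimal decomposition is:
Bags: B1 = {2, 3, 11, 13}  B2 = {2, 11, 13, 14}  B3 = {2, 9, 11, 14}  B4 = {2, 4, 9, 14}  B5 = {0, 4, 9, 14}  B6 = {0, 4, 6, 9}  B7 = {0, 1, 4, 6}  B8 = {0, 1, 6, 8}  B9 = {1, 6, 8, 12}  B10 = {1, 7, 8, 12}  B11 = {5, 7, 8, 12}  B12 = {5, 7, 10, 12}
Tree: B1–B2, B2–B3, B3–B4, B4–B5, B5–B6, B6–B7, B7–B8, B8–B9, B9–B10, B10–B11, B11–B12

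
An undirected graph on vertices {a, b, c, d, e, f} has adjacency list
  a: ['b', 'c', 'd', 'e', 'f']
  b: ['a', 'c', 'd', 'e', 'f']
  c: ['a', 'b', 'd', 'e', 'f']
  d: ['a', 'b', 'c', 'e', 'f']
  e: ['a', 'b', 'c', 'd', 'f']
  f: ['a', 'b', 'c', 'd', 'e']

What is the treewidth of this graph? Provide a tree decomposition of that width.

Treewidth 5.
Bags: B1 = {a, b, c, d, e, f}
Tree: (single bag)

With just one bag of size 6, the width is 6 − 1 = 5, so tw(G) ≤ 5. On the other hand G contains the 6-clique {a, b, c, d, e, f}. A clique must lie in a single bag of any decomposition, so no decomposition can have width below 5. Therefore the treewidth is 5.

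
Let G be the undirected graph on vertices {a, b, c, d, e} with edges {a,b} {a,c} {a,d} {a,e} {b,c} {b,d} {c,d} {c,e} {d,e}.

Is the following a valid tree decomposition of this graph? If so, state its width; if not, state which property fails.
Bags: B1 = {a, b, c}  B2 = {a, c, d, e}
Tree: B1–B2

No — edge (d,b) lies in no bag.

A tree decomposition must satisfy three properties: every vertex lies in some bag; for every edge, both endpoints lie together in some bag; and for every vertex, the bags containing it form a connected subtree. Here edge (d,b) lies in no bag, so the decomposition is invalid.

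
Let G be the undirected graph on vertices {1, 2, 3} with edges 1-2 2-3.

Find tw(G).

A width-1 tree decomposition is:
Bags: B1 = {2, 3}  B2 = {1, 2}
Tree: B1–B2
The largest bag has 2 vertices, giving width 1; this decomposition certifies tw(G) ≤ 1. G has an edge, so its treewidth is at least 1. Hence tw(G) = 1 exactly.

1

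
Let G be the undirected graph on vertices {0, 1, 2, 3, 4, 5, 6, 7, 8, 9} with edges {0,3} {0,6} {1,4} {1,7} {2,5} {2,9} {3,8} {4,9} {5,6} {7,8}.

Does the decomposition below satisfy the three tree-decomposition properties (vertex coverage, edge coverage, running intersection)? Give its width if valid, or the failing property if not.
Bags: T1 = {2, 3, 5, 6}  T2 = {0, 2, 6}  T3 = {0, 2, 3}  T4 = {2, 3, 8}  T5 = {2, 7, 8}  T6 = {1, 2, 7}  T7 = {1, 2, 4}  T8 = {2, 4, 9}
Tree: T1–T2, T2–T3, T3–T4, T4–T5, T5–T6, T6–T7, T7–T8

No — bags containing vertex 3 are not connected in the tree.

A tree decomposition must satisfy three properties: every vertex lies in some bag; for every edge, both endpoints lie together in some bag; and for every vertex, the bags containing it form a connected subtree. Here bags containing vertex 3 are not connected in the tree, so the decomposition is invalid.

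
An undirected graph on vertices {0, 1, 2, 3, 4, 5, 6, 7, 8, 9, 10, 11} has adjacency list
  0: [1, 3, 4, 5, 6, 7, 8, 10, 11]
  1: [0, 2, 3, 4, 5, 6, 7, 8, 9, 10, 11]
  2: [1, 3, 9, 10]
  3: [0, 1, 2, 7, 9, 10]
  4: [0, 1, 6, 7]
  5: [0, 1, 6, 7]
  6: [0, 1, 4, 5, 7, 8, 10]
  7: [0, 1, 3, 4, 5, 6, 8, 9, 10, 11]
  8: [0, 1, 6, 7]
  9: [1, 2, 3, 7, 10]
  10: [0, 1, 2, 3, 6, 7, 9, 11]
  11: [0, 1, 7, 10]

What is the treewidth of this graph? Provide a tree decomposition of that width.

The largest bag has 5 vertices, giving width 4; this decomposition certifies tw(G) ≤ 4. Conversely, {1, 2, 3, 9, 10} is a clique of size 5, and the vertices of any clique must share a bag in every tree decomposition; so some bag has ≥ 5 vertices and tw(G) ≥ 4. Combining the bounds, tw(G) = 4.

Treewidth 4.
Bags: B1 = {0, 1, 6, 7, 10}  B2 = {0, 1, 6, 7, 8}  B3 = {0, 1, 3, 7, 10}  B4 = {1, 3, 7, 9, 10}  B5 = {0, 1, 5, 6, 7}  B6 = {1, 2, 3, 9, 10}  B7 = {0, 1, 4, 6, 7}  B8 = {0, 1, 7, 10, 11}
Tree: B1–B2, B1–B3, B3–B4, B2–B5, B4–B6, B1–B7, B1–B8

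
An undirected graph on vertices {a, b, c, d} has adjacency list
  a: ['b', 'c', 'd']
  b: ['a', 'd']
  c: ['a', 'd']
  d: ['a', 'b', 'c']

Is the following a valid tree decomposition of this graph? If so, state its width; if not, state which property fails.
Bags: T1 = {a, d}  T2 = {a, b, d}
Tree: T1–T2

No — vertex c appears in no bag.

A tree decomposition must satisfy three properties: every vertex lies in some bag; for every edge, both endpoints lie together in some bag; and for every vertex, the bags containing it form a connected subtree. Here vertex c appears in no bag, so the decomposition is invalid.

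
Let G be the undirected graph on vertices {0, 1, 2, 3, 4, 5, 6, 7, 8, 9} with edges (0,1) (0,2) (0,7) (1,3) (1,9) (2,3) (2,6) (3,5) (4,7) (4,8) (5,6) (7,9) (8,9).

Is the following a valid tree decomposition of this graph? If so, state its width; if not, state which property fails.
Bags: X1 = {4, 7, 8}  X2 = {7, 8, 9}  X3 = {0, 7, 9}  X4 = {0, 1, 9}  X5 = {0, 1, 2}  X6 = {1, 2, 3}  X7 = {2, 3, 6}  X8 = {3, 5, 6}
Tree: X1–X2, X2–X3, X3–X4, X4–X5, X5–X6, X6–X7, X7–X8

Checking the three conditions: (i) the bags cover all of {0, 1, 2, 3, 4, 5, 6, 7, 8, 9}; (ii) for each edge, some bag contains both endpoints; (iii) the bags containing any fixed vertex form a subtree. All hold, so the decomposition is valid with width 3 − 1 = 2.

Yes; width 2.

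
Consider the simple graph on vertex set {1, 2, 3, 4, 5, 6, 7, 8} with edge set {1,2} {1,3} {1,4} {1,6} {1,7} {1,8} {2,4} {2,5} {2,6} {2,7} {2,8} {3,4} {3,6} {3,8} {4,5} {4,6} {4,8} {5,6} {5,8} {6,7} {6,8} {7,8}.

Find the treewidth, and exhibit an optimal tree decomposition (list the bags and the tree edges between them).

Each bag holds 5 vertices, so the decomposition has width 4, which upper-bounds the treewidth. Conversely, {1, 2, 4, 6, 8} is a clique of size 5, and the vertices of any clique must share a bag in every tree decomposition; so some bag has ≥ 5 vertices and tw(G) ≥ 4. Therefore the treewidth is 4.

Treewidth 4.
One optimal decomposition is:
Bags: B1 = {1, 2, 4, 6, 8}  B2 = {2, 4, 5, 6, 8}  B3 = {1, 3, 4, 6, 8}  B4 = {1, 2, 6, 7, 8}
Tree: B1–B2, B1–B3, B1–B4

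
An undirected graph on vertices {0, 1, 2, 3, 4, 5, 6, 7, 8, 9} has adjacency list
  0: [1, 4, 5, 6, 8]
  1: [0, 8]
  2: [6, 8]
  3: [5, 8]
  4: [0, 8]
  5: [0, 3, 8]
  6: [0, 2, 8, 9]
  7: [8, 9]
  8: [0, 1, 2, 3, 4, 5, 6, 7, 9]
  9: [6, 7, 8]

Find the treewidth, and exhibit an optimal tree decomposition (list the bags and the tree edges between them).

Every bag has size at most 3, so the width is 3 − 1 = 2 and tw(G) ≤ 2. On the other hand G contains the 3-clique {0, 1, 8}. A clique must lie in a single bag of any decomposition, so no decomposition can have width below 2. Hence tw(G) = 2 exactly.

Treewidth 2.
Bags: B1 = {0, 6, 8}  B2 = {6, 8, 9}  B3 = {2, 6, 8}  B4 = {0, 5, 8}  B5 = {0, 4, 8}  B6 = {3, 5, 8}  B7 = {0, 1, 8}  B8 = {7, 8, 9}
Tree: B1–B2, B1–B3, B1–B4, B4–B5, B4–B6, B5–B7, B2–B8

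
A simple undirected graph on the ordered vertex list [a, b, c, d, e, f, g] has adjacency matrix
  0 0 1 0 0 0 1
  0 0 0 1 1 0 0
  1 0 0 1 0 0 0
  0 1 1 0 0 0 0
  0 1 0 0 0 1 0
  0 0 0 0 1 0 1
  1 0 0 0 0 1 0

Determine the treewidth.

2

A width-2 tree decomposition is:
Bags: B1 = {a, c, g}  B2 = {c, d, g}  B3 = {b, d, g}  B4 = {b, e, g}  B5 = {e, f, g}
Tree: B1–B2, B2–B3, B3–B4, B4–B5
The largest bag has 3 vertices, giving width 2; this decomposition certifies tw(G) ≤ 2. The edges g–a–c–d–b–e–f–g form a cycle, so G is not a tree and its treewidth is at least 2. The upper and lower bounds meet at 2, so that is the treewidth.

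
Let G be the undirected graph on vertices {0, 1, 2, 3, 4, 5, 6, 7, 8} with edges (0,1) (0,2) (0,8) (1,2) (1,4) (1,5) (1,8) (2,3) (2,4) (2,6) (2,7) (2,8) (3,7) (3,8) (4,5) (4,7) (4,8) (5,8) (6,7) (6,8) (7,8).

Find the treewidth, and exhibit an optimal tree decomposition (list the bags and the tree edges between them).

Treewidth 3.
One such decomposition:
Bags: B1 = {2, 4, 7, 8}  B2 = {1, 2, 4, 8}  B3 = {2, 6, 7, 8}  B4 = {2, 3, 7, 8}  B5 = {1, 4, 5, 8}  B6 = {0, 1, 2, 8}
Tree: B1–B2, B1–B3, B1–B4, B2–B5, B2–B6

The largest bag has 4 vertices, giving width 3; this decomposition certifies tw(G) ≤ 3. For the lower bound, the 4 vertices {0, 1, 2, 8} are pairwise adjacent, and any tree decomposition puts a clique entirely inside one bag — forcing width ≥ 3. Combining the bounds, tw(G) = 3.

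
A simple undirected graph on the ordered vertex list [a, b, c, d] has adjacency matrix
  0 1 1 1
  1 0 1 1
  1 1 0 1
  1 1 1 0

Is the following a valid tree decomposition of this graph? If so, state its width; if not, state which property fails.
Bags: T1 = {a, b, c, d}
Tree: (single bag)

Every vertex of G appears in some bag (union = {a, b, c, d}); every edge is covered by a bag; and for each vertex v the set of bags containing v is connected in the bag tree. The decomposition is therefore valid. The largest bag has 4 vertices, so the width is 3.

Yes; width 3.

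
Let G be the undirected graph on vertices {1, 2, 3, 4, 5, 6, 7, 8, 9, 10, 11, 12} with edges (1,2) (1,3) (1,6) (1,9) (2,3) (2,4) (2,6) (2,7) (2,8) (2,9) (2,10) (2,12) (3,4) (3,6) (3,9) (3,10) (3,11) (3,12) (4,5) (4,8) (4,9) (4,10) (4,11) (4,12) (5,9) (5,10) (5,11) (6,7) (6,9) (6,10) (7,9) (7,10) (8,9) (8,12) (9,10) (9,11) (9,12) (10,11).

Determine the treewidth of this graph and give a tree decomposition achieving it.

Treewidth 4.
One such decomposition:
Bags: B1 = {2, 3, 4, 9, 10}  B2 = {2, 3, 6, 9, 10}  B3 = {2, 6, 7, 9, 10}  B4 = {2, 3, 4, 9, 12}  B5 = {1, 2, 3, 6, 9}  B6 = {3, 4, 9, 10, 11}  B7 = {4, 5, 9, 10, 11}  B8 = {2, 4, 8, 9, 12}
Tree: B1–B2, B2–B3, B1–B4, B2–B5, B1–B6, B6–B7, B4–B8

Every bag has size at most 5, so the width is 5 − 1 = 4 and tw(G) ≤ 4. For the lower bound, the 5 vertices {2, 4, 8, 9, 12} are pairwise adjacent, and any tree decomposition puts a clique entirely inside one bag — forcing width ≥ 4. The upper and lower bounds meet at 4, so that is the treewidth.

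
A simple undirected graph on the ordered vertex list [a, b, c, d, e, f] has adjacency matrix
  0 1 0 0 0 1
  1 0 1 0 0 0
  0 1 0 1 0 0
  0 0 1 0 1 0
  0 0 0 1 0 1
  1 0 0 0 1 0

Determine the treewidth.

A width-2 tree decomposition is:
Bags: B1 = {a, b, c}  B2 = {a, c, d}  B3 = {a, d, e}  B4 = {a, e, f}
Tree: B1–B2, B2–B3, B3–B4
Every bag has size at most 3, so the width is 3 − 1 = 2 and tw(G) ≤ 2. Since a–b–c–d–e–f–a is a cycle in G, G is not acyclic. Forests are exactly the graphs of treewidth ≤ 1, so tw(G) ≥ 2. Therefore the treewidth is 2.

2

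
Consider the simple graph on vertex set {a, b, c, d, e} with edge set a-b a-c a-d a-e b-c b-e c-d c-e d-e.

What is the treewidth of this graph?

A width-3 tree decomposition is:
Bags: B1 = {a, b, c, e}  B2 = {a, c, d, e}
Tree: B1–B2
The largest bag has 4 vertices, giving width 3; this decomposition certifies tw(G) ≤ 3. For the lower bound, the 4 vertices {a, c, d, e} are pairwise adjacent, and any tree decomposition puts a clique entirely inside one bag — forcing width ≥ 3. Hence tw(G) = 3 exactly.

3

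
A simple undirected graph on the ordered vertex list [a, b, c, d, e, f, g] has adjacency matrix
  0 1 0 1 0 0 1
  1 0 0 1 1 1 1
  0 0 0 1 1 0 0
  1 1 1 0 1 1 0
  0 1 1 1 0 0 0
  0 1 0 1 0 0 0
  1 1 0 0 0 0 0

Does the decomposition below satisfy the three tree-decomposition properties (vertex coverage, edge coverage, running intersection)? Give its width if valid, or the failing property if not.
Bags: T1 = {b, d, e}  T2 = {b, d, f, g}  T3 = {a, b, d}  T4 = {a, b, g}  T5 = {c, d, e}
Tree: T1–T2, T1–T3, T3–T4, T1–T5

No — bags containing vertex g are not connected in the tree.

A tree decomposition must satisfy three properties: every vertex lies in some bag; for every edge, both endpoints lie together in some bag; and for every vertex, the bags containing it form a connected subtree. Here bags containing vertex g are not connected in the tree, so the decomposition is invalid.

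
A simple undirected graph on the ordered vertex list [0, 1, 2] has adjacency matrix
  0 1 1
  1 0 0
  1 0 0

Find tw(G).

A width-1 tree decomposition is:
Bags: B1 = {0, 1}  B2 = {0, 2}
Tree: B1–B2
Every bag has size at most 2, so the width is 2 − 1 = 1 and tw(G) ≤ 1. Since G has at least one edge (e.g. 1–0), it is not an edgeless graph, so tw(G) ≥ 1. Hence tw(G) = 1 exactly.

1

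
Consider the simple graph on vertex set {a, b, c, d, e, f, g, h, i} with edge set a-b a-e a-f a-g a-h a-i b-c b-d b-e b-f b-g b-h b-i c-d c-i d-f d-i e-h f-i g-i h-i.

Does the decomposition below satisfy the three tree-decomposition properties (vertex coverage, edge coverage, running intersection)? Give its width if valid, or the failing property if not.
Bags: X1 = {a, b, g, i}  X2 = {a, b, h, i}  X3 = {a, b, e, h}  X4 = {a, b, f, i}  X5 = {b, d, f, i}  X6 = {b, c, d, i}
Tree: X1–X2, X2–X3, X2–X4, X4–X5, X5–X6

Yes; width 3.

Checking the three conditions: (i) the bags cover all of {a, b, c, d, e, f, g, h, i}; (ii) for each edge, some bag contains both endpoints; (iii) the bags containing any fixed vertex form a subtree. All hold, so the decomposition is valid with width 4 − 1 = 3.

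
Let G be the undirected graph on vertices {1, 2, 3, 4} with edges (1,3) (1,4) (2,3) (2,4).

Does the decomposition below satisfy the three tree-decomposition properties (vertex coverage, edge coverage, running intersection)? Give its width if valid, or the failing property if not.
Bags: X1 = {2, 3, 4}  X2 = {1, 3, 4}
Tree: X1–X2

Vertex coverage: the bags together contain {1, 2, 3, 4}, the full vertex set. Edge coverage: each edge of G has both endpoints in at least one bag. Running intersection: for every vertex, the bags containing it form a connected subtree. All three properties hold, so this is a valid tree decomposition of width max|bag| − 1 = 2, and hence tw(G) ≤ 2.

Yes; width 2.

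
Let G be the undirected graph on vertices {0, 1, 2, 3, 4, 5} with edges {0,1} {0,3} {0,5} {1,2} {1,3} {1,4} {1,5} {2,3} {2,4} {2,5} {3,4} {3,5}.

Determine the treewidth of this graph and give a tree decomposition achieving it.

Treewidth 3.
Bags: B1 = {0, 1, 3, 5}  B2 = {1, 2, 3, 5}  B3 = {1, 2, 3, 4}
Tree: B1–B2, B2–B3

Every bag has size at most 4, so the width is 4 − 1 = 3 and tw(G) ≤ 3. Conversely, {0, 1, 3, 5} is a clique of size 4, and the vertices of any clique must share a bag in every tree decomposition; so some bag has ≥ 4 vertices and tw(G) ≥ 3. The upper and lower bounds meet at 3, so that is the treewidth.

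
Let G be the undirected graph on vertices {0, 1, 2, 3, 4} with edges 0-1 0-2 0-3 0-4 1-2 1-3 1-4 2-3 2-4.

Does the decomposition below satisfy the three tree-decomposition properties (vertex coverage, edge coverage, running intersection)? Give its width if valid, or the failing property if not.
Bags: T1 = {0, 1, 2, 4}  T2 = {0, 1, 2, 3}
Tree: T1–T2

Vertex coverage: the bags together contain {0, 1, 2, 3, 4}, the full vertex set. Edge coverage: each edge of G has both endpoints in at least one bag. Running intersection: for every vertex, the bags containing it form a connected subtree. All three properties hold, so this is a valid tree decomposition of width max|bag| − 1 = 3, and hence tw(G) ≤ 3.

Yes; width 3.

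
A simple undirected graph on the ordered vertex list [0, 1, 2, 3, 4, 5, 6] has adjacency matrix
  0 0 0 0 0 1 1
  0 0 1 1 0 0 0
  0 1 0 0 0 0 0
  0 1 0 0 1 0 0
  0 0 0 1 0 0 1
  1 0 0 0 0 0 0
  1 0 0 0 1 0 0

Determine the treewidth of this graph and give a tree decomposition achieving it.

Each bag holds 2 vertices, so the decomposition has width 1, which upper-bounds the treewidth. Any graph with an edge has treewidth ≥ 1, and G has the edge 5–0. Combining the bounds, tw(G) = 1.

Treewidth 1.
One optimal decomposition is:
Bags: B1 = {0, 5}  B2 = {0, 6}  B3 = {4, 6}  B4 = {3, 4}  B5 = {1, 3}  B6 = {1, 2}
Tree: B1–B2, B2–B3, B3–B4, B4–B5, B5–B6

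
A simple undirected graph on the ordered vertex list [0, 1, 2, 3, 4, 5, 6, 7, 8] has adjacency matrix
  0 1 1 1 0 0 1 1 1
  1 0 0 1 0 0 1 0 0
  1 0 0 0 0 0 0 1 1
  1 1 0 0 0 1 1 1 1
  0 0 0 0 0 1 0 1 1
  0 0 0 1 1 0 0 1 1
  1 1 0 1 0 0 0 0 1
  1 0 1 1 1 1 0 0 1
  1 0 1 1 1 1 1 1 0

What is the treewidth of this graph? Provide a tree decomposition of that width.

Treewidth 3.
Bags: B1 = {0, 2, 7, 8}  B2 = {0, 3, 7, 8}  B3 = {3, 5, 7, 8}  B4 = {4, 5, 7, 8}  B5 = {0, 3, 6, 8}  B6 = {0, 1, 3, 6}
Tree: B1–B2, B2–B3, B3–B4, B2–B5, B5–B6

Every bag has size at most 4, so the width is 4 − 1 = 3 and tw(G) ≤ 3. On the other hand G contains the 4-clique {0, 3, 6, 8}. A clique must lie in a single bag of any decomposition, so no decomposition can have width below 3. Therefore the treewidth is 3.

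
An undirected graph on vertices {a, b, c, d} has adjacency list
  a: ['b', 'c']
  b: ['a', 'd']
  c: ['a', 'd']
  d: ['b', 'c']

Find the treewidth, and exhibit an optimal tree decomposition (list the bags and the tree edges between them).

Treewidth 2.
One optimal decomposition is:
Bags: B1 = {a, c, d}  B2 = {a, b, d}
Tree: B1–B2

Every bag has size at most 3, so the width is 3 − 1 = 2 and tw(G) ≤ 2. The edges d–c–a–b–d form a cycle, so G is not a tree and its treewidth is at least 2. Hence tw(G) = 2 exactly.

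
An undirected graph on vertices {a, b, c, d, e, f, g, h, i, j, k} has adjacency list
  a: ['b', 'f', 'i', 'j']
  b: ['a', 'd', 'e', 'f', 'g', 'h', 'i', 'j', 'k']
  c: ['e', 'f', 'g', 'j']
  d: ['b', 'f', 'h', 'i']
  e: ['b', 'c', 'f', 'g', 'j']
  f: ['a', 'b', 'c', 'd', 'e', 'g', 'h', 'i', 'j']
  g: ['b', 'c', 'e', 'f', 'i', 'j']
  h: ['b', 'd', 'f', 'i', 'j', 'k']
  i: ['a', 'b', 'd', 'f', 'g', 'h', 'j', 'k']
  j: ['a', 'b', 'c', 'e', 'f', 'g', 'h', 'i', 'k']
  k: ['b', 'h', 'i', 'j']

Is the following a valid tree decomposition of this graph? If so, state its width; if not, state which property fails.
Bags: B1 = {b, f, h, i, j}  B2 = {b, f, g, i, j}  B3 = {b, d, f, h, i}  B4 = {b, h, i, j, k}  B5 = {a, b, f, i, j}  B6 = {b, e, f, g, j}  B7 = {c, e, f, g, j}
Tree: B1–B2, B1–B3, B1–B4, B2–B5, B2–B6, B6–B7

Vertex coverage: the bags together contain {a, b, c, d, e, f, g, h, i, j, k}, the full vertex set. Edge coverage: each edge of G has both endpoints in at least one bag. Running intersection: for every vertex, the bags containing it form a connected subtree. All three properties hold, so this is a valid tree decomposition of width max|bag| − 1 = 4, and hence tw(G) ≤ 4.

Yes; width 4.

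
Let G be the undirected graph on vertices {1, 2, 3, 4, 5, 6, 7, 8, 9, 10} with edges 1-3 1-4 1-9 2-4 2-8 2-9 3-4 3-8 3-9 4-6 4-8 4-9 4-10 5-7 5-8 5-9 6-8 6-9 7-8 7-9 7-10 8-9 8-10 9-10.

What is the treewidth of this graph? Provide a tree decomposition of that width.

Treewidth 3.
One optimal decomposition is:
Bags: B1 = {3, 4, 8, 9}  B2 = {4, 8, 9, 10}  B3 = {7, 8, 9, 10}  B4 = {4, 6, 8, 9}  B5 = {2, 4, 8, 9}  B6 = {5, 7, 8, 9}  B7 = {1, 3, 4, 9}
Tree: B1–B2, B2–B3, B2–B4, B1–B5, B3–B6, B1–B7

Each bag holds 4 vertices, so the decomposition has width 3, which upper-bounds the treewidth. On the other hand G contains the 4-clique {3, 4, 8, 9}. A clique must lie in a single bag of any decomposition, so no decomposition can have width below 3. The upper and lower bounds meet at 3, so that is the treewidth.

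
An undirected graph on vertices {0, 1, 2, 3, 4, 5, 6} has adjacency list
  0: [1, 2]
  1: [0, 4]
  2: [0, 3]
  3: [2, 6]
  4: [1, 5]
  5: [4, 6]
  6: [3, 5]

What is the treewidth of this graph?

2

A width-2 tree decomposition is:
Bags: B1 = {4, 5, 6}  B2 = {1, 4, 6}  B3 = {0, 1, 6}  B4 = {0, 2, 6}  B5 = {2, 3, 6}
Tree: B1–B2, B2–B3, B3–B4, B4–B5
The largest bag has 3 vertices, giving width 2; this decomposition certifies tw(G) ≤ 2. The edges 6–5–4–1–0–2–3–6 form a cycle, so G is not a tree and its treewidth is at least 2. Hence tw(G) = 2 exactly.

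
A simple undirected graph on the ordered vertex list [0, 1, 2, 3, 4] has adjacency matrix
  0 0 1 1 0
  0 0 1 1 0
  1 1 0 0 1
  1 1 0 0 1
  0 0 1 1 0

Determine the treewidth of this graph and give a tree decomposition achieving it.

The largest bag has 3 vertices, giving width 2; this decomposition certifies tw(G) ≤ 2. For the lower bound, G contains the cycle 0–2–4–3–0, so G is not a forest; only forests have treewidth ≤ 1, hence tw(G) ≥ 2. Hence tw(G) = 2 exactly.

Treewidth 2.
One such decomposition:
Bags: B1 = {0, 2, 3}  B2 = {2, 3, 4}  B3 = {1, 2, 3}
Tree: B1–B2, B2–B3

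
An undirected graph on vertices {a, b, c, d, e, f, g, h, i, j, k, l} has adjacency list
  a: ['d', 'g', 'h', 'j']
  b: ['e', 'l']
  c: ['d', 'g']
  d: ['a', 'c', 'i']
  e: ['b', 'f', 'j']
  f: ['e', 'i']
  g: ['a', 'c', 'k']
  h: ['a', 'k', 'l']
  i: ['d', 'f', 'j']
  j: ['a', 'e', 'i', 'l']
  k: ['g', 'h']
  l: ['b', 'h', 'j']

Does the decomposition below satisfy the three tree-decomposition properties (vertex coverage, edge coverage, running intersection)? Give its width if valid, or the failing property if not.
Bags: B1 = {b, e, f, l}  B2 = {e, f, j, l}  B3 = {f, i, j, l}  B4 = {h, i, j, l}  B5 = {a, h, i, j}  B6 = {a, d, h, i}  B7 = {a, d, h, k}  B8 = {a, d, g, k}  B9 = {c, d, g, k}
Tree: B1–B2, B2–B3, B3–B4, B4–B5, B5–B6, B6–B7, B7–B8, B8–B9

Yes; width 3.

Vertex coverage: the bags together contain {a, b, c, d, e, f, g, h, i, j, k, l}, the full vertex set. Edge coverage: each edge of G has both endpoints in at least one bag. Running intersection: for every vertex, the bags containing it form a connected subtree. All three properties hold, so this is a valid tree decomposition of width max|bag| − 1 = 3, and hence tw(G) ≤ 3.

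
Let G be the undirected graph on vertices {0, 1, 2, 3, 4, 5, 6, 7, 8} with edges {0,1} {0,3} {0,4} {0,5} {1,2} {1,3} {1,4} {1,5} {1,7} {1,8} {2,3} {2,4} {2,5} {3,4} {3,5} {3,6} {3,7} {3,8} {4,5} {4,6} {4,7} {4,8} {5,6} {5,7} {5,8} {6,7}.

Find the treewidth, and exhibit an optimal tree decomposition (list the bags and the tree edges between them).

Treewidth 4.
One such decomposition:
Bags: B1 = {1, 3, 4, 5, 8}  B2 = {1, 3, 4, 5, 7}  B3 = {0, 1, 3, 4, 5}  B4 = {3, 4, 5, 6, 7}  B5 = {1, 2, 3, 4, 5}
Tree: B1–B2, B1–B3, B2–B4, B3–B5

Every bag has size at most 5, so the width is 5 − 1 = 4 and tw(G) ≤ 4. Conversely, {0, 1, 3, 4, 5} is a clique of size 5, and the vertices of any clique must share a bag in every tree decomposition; so some bag has ≥ 5 vertices and tw(G) ≥ 4. The upper and lower bounds meet at 4, so that is the treewidth.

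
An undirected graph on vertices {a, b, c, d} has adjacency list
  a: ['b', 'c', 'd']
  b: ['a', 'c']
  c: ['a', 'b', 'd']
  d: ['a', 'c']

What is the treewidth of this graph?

A width-2 tree decomposition is:
Bags: B1 = {a, b, c}  B2 = {a, c, d}
Tree: B1–B2
Every bag has size at most 3, so the width is 3 − 1 = 2 and tw(G) ≤ 2. For the lower bound, the 3 vertices {a, c, d} are pairwise adjacent, and any tree decomposition puts a clique entirely inside one bag — forcing width ≥ 2. Hence tw(G) = 2 exactly.

2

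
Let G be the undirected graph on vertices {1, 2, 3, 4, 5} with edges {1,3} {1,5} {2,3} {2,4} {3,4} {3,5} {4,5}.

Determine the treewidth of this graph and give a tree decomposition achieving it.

The largest bag has 3 vertices, giving width 2; this decomposition certifies tw(G) ≤ 2. On the other hand G contains the 3-clique {1, 3, 5}. A clique must lie in a single bag of any decomposition, so no decomposition can have width below 2. Therefore the treewidth is 2.

Treewidth 2.
One such decomposition:
Bags: B1 = {1, 3, 5}  B2 = {3, 4, 5}  B3 = {2, 3, 4}
Tree: B1–B2, B2–B3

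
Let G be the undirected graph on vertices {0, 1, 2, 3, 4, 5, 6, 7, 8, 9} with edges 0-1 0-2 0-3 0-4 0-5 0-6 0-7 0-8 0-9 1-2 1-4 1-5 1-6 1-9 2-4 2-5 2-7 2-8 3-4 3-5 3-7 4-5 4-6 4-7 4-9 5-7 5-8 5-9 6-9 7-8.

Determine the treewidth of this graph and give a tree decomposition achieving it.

Treewidth 4.
One optimal decomposition is:
Bags: B1 = {0, 2, 5, 7, 8}  B2 = {0, 2, 4, 5, 7}  B3 = {0, 3, 4, 5, 7}  B4 = {0, 1, 2, 4, 5}  B5 = {0, 1, 4, 5, 9}  B6 = {0, 1, 4, 6, 9}
Tree: B1–B2, B2–B3, B2–B4, B4–B5, B5–B6

Each bag holds 5 vertices, so the decomposition has width 4, which upper-bounds the treewidth. For the lower bound, the 5 vertices {0, 2, 5, 7, 8} are pairwise adjacent, and any tree decomposition puts a clique entirely inside one bag — forcing width ≥ 4. Hence tw(G) = 4 exactly.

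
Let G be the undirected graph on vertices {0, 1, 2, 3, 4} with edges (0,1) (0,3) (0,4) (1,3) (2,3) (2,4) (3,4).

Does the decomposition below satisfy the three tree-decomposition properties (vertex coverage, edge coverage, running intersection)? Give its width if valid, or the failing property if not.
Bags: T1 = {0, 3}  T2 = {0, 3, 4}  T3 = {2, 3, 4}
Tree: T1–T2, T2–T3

A tree decomposition must satisfy three properties: every vertex lies in some bag; for every edge, both endpoints lie together in some bag; and for every vertex, the bags containing it form a connected subtree. Here vertex 1 appears in no bag, so the decomposition is invalid.

No — vertex 1 appears in no bag.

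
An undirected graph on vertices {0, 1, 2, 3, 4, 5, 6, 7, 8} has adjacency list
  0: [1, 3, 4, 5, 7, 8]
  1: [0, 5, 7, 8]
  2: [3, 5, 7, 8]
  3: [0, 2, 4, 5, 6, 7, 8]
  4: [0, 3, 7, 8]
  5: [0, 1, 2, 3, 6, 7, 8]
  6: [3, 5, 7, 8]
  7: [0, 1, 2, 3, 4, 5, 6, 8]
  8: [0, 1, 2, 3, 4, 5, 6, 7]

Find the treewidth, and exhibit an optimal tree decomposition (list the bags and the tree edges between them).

Every bag has size at most 5, so the width is 5 − 1 = 4 and tw(G) ≤ 4. On the other hand G contains the 5-clique {0, 1, 5, 7, 8}. A clique must lie in a single bag of any decomposition, so no decomposition can have width below 4. The upper and lower bounds meet at 4, so that is the treewidth.

Treewidth 4.
One optimal decomposition is:
Bags: B1 = {2, 3, 5, 7, 8}  B2 = {3, 5, 6, 7, 8}  B3 = {0, 3, 5, 7, 8}  B4 = {0, 3, 4, 7, 8}  B5 = {0, 1, 5, 7, 8}
Tree: B1–B2, B1–B3, B3–B4, B3–B5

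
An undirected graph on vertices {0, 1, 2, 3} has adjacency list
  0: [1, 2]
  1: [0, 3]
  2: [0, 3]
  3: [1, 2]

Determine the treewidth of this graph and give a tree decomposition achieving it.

Every bag has size at most 3, so the width is 3 − 1 = 2 and tw(G) ≤ 2. For the lower bound, G contains the cycle 1–3–2–0–1, so G is not a forest; only forests have treewidth ≤ 1, hence tw(G) ≥ 2. Combining the bounds, tw(G) = 2.

Treewidth 2.
Bags: B1 = {1, 2, 3}  B2 = {0, 1, 2}
Tree: B1–B2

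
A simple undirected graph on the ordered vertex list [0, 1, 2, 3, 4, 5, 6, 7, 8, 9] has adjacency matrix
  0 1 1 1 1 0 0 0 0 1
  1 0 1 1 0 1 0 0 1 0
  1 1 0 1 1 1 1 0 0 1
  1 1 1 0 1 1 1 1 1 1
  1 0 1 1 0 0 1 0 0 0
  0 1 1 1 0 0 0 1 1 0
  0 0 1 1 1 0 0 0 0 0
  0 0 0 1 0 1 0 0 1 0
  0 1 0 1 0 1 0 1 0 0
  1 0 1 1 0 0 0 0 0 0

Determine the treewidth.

3

A width-3 tree decomposition is:
Bags: B1 = {0, 1, 2, 3}  B2 = {1, 2, 3, 5}  B3 = {0, 2, 3, 4}  B4 = {0, 2, 3, 9}  B5 = {1, 3, 5, 8}  B6 = {2, 3, 4, 6}  B7 = {3, 5, 7, 8}
Tree: B1–B2, B1–B3, B3–B4, B2–B5, B3–B6, B5–B7
The largest bag has 4 vertices, giving width 3; this decomposition certifies tw(G) ≤ 3. For the lower bound, the 4 vertices {1, 3, 5, 8} are pairwise adjacent, and any tree decomposition puts a clique entirely inside one bag — forcing width ≥ 3. Hence tw(G) = 3 exactly.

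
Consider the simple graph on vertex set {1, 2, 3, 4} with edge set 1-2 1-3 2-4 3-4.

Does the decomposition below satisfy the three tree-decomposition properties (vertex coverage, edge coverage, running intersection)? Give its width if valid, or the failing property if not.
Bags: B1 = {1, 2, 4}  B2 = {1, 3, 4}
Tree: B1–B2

Yes; width 2.

Every vertex of G appears in some bag (union = {1, 2, 3, 4}); every edge is covered by a bag; and for each vertex v the set of bags containing v is connected in the bag tree. The decomposition is therefore valid. The largest bag has 3 vertices, so the width is 2.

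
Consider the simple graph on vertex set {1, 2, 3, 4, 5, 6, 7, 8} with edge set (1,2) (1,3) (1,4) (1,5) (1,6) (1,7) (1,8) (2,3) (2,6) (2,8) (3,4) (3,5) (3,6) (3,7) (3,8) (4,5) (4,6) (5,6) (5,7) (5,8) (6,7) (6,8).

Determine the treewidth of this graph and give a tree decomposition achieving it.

Treewidth 4.
One optimal decomposition is:
Bags: B1 = {1, 2, 3, 6, 8}  B2 = {1, 3, 5, 6, 8}  B3 = {1, 3, 4, 5, 6}  B4 = {1, 3, 5, 6, 7}
Tree: B1–B2, B2–B3, B3–B4

Every bag has size at most 5, so the width is 5 − 1 = 4 and tw(G) ≤ 4. Conversely, {1, 2, 3, 6, 8} is a clique of size 5, and the vertices of any clique must share a bag in every tree decomposition; so some bag has ≥ 5 vertices and tw(G) ≥ 4. Combining the bounds, tw(G) = 4.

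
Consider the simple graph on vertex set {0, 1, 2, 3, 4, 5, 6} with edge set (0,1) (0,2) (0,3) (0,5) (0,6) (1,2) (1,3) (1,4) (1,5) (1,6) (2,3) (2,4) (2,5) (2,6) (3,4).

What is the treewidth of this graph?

3

A width-3 tree decomposition is:
Bags: B1 = {0, 1, 2, 3}  B2 = {0, 1, 2, 5}  B3 = {1, 2, 3, 4}  B4 = {0, 1, 2, 6}
Tree: B1–B2, B1–B3, B1–B4
The largest bag has 4 vertices, giving width 3; this decomposition certifies tw(G) ≤ 3. For the lower bound, the 4 vertices {0, 1, 2, 3} are pairwise adjacent, and any tree decomposition puts a clique entirely inside one bag — forcing width ≥ 3. Hence tw(G) = 3 exactly.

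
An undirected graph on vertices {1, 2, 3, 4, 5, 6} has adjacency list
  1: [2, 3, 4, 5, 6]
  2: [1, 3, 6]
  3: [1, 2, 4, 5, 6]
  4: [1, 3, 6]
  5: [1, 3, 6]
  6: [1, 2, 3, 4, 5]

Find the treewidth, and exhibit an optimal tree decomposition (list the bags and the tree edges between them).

Each bag holds 4 vertices, so the decomposition has width 3, which upper-bounds the treewidth. Conversely, {1, 2, 3, 6} is a clique of size 4, and the vertices of any clique must share a bag in every tree decomposition; so some bag has ≥ 4 vertices and tw(G) ≥ 3. The upper and lower bounds meet at 3, so that is the treewidth.

Treewidth 3.
One optimal decomposition is:
Bags: B1 = {1, 2, 3, 6}  B2 = {1, 3, 5, 6}  B3 = {1, 3, 4, 6}
Tree: B1–B2, B1–B3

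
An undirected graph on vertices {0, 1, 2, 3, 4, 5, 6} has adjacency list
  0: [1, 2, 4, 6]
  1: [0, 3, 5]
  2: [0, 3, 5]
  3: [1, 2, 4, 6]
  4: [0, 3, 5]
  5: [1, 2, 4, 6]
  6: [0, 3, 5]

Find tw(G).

3

A width-3 tree decomposition is:
Bags: B1 = {0, 1, 3, 5}  B2 = {0, 3, 4, 5}  B3 = {0, 3, 5, 6}  B4 = {0, 2, 3, 5}
Tree: B1–B2, B2–B3, B3–B4
Each bag holds 4 vertices, so the decomposition has width 3, which upper-bounds the treewidth. For the lower bound: the 4 vertex sets {1,5}, {0,4}, {3}, {6} are disjoint, each induces a connected subgraph, and every pair is joined by at least one edge of G. Contracting each set to a single vertex therefore yields K_{4} as a minor, and since treewidth is minor-monotone, tw(G) ≥ tw(K_{4}) = 3. The upper and lower bounds meet at 3, so that is the treewidth.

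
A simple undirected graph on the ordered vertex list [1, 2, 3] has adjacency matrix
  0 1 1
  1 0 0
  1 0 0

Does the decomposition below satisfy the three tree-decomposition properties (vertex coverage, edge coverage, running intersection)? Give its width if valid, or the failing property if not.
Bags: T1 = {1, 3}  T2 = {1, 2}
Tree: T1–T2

Vertex coverage: the bags together contain {1, 2, 3}, the full vertex set. Edge coverage: each edge of G has both endpoints in at least one bag. Running intersection: for every vertex, the bags containing it form a connected subtree. All three properties hold, so this is a valid tree decomposition of width max|bag| − 1 = 1, and hence tw(G) ≤ 1.

Yes; width 1.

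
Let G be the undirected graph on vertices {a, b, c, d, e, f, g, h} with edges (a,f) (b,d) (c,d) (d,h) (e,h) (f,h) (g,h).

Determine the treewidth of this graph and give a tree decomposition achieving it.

The largest bag has 2 vertices, giving width 1; this decomposition certifies tw(G) ≤ 1. Any graph with an edge has treewidth ≥ 1, and G has the edge h–e. Hence tw(G) = 1 exactly.

Treewidth 1.
One such decomposition:
Bags: B1 = {e, h}  B2 = {g, h}  B3 = {d, h}  B4 = {f, h}  B5 = {c, d}  B6 = {b, d}  B7 = {a, f}
Tree: B1–B2, B1–B3, B1–B4, B3–B5, B3–B6, B4–B7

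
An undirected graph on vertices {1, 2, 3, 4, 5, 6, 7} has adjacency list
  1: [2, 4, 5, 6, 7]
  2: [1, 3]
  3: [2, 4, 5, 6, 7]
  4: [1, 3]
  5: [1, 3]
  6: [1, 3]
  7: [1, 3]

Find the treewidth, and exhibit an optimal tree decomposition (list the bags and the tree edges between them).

Treewidth 2.
Bags: B1 = {1, 3, 5}  B2 = {1, 3, 7}  B3 = {1, 3, 6}  B4 = {1, 3, 4}  B5 = {1, 2, 3}
Tree: B1–B2, B2–B3, B3–B4, B4–B5

The largest bag has 3 vertices, giving width 2; this decomposition certifies tw(G) ≤ 2. Since 1–5–3–7–1 is a cycle in G, G is not acyclic. Forests are exactly the graphs of treewidth ≤ 1, so tw(G) ≥ 2. Combining the bounds, tw(G) = 2.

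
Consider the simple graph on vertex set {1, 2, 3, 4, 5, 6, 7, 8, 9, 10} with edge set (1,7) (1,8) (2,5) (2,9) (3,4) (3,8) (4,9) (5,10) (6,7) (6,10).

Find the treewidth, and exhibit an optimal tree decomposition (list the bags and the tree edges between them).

Each bag holds 3 vertices, so the decomposition has width 2, which upper-bounds the treewidth. For the lower bound, G contains the cycle 10–5–2–9–4–3–8–1–7–6–10, so G is not a forest; only forests have treewidth ≤ 1, hence tw(G) ≥ 2. Combining the bounds, tw(G) = 2.

Treewidth 2.
One such decomposition:
Bags: B1 = {2, 5, 10}  B2 = {2, 9, 10}  B3 = {4, 9, 10}  B4 = {3, 4, 10}  B5 = {3, 8, 10}  B6 = {1, 8, 10}  B7 = {1, 7, 10}  B8 = {6, 7, 10}
Tree: B1–B2, B2–B3, B3–B4, B4–B5, B5–B6, B6–B7, B7–B8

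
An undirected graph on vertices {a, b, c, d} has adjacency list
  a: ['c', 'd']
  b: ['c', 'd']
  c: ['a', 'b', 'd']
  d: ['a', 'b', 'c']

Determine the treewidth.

A width-2 tree decomposition is:
Bags: B1 = {a, c, d}  B2 = {b, c, d}
Tree: B1–B2
The largest bag has 3 vertices, giving width 2; this decomposition certifies tw(G) ≤ 2. For the lower bound, the 3 vertices {a, c, d} are pairwise adjacent, and any tree decomposition puts a clique entirely inside one bag — forcing width ≥ 2. Hence tw(G) = 2 exactly.

2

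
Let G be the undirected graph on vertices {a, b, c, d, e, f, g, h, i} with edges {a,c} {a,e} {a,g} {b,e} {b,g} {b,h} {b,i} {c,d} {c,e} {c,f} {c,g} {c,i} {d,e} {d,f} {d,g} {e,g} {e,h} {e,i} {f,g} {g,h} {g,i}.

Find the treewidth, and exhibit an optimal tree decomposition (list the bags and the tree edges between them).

Treewidth 3.
Bags: B1 = {c, d, e, g}  B2 = {c, d, f, g}  B3 = {c, e, g, i}  B4 = {b, e, g, i}  B5 = {a, c, e, g}  B6 = {b, e, g, h}
Tree: B1–B2, B1–B3, B3–B4, B3–B5, B4–B6

Each bag holds 4 vertices, so the decomposition has width 3, which upper-bounds the treewidth. Conversely, {b, e, g, h} is a clique of size 4, and the vertices of any clique must share a bag in every tree decomposition; so some bag has ≥ 4 vertices and tw(G) ≥ 3. Hence tw(G) = 3 exactly.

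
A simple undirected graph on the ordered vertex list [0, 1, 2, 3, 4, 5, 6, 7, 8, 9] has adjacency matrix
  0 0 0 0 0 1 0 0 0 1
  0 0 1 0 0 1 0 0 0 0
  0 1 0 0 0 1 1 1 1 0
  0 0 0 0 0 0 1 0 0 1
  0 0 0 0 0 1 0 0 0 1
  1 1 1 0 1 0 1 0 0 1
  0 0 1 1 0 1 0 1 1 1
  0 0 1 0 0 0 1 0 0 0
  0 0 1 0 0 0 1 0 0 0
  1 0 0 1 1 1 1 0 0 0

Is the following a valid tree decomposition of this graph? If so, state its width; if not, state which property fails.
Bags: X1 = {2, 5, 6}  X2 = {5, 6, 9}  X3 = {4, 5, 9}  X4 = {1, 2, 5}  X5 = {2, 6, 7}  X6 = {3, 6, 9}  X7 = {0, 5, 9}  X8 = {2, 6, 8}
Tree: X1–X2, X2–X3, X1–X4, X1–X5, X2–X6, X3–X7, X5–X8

Yes; width 2.

Every vertex of G appears in some bag (union = {0, 1, 2, 3, 4, 5, 6, 7, 8, 9}); every edge is covered by a bag; and for each vertex v the set of bags containing v is connected in the bag tree. The decomposition is therefore valid. The largest bag has 3 vertices, so the width is 2.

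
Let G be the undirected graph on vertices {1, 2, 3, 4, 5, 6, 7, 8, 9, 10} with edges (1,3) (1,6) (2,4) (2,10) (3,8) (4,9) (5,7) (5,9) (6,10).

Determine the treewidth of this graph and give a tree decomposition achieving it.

Treewidth 1.
One such decomposition:
Bags: B1 = {3, 8}  B2 = {1, 3}  B3 = {1, 6}  B4 = {6, 10}  B5 = {2, 10}  B6 = {2, 4}  B7 = {4, 9}  B8 = {5, 9}  B9 = {5, 7}
Tree: B1–B2, B2–B3, B3–B4, B4–B5, B5–B6, B6–B7, B7–B8, B8–B9

Every bag has size at most 2, so the width is 2 − 1 = 1 and tw(G) ≤ 1. Any graph with an edge has treewidth ≥ 1, and G has the edge 8–3. Combining the bounds, tw(G) = 1.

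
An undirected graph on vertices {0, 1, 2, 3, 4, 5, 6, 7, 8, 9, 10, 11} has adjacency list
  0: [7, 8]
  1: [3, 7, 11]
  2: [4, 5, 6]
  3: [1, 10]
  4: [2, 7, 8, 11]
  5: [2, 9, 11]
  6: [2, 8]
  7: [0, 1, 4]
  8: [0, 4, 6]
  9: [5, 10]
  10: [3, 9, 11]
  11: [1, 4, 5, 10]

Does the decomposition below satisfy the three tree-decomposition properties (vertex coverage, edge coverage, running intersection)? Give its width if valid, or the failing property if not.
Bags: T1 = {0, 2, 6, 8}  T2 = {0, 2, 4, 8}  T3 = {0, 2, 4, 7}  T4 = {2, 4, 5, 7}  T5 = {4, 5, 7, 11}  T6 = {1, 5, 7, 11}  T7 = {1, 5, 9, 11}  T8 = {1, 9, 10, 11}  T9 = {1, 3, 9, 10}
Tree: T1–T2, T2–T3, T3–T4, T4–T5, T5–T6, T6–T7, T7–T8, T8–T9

Vertex coverage: the bags together contain {0, 1, 2, 3, 4, 5, 6, 7, 8, 9, 10, 11}, the full vertex set. Edge coverage: each edge of G has both endpoints in at least one bag. Running intersection: for every vertex, the bags containing it form a connected subtree. All three properties hold, so this is a valid tree decomposition of width max|bag| − 1 = 3, and hence tw(G) ≤ 3.

Yes; width 3.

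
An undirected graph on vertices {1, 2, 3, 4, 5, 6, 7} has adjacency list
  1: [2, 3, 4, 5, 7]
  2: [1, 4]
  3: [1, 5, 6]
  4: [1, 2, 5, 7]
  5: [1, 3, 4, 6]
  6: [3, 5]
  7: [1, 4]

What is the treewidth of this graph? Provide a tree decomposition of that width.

Treewidth 2.
Bags: B1 = {1, 4, 5}  B2 = {1, 4, 7}  B3 = {1, 2, 4}  B4 = {1, 3, 5}  B5 = {3, 5, 6}
Tree: B1–B2, B1–B3, B1–B4, B4–B5

The largest bag has 3 vertices, giving width 2; this decomposition certifies tw(G) ≤ 2. On the other hand G contains the 3-clique {1, 3, 5}. A clique must lie in a single bag of any decomposition, so no decomposition can have width below 2. Combining the bounds, tw(G) = 2.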